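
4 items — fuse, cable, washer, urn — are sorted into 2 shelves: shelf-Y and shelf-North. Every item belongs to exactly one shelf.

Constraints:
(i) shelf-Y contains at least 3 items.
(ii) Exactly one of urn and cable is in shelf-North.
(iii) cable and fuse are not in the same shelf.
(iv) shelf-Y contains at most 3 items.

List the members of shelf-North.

shelf-North = {cable}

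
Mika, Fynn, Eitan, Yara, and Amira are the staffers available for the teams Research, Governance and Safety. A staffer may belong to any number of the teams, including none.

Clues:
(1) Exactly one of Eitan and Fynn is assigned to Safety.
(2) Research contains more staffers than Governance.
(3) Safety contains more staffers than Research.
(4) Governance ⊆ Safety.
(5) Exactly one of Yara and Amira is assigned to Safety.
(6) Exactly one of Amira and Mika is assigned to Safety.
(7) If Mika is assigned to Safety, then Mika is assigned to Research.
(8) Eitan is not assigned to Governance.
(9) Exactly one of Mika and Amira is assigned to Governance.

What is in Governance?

Governance = {Mika}

From (8): Eitan ∉ Governance.
Suppose Mika ∉ Governance: no assignment then satisfies all the clues, so Mika ∈ Governance.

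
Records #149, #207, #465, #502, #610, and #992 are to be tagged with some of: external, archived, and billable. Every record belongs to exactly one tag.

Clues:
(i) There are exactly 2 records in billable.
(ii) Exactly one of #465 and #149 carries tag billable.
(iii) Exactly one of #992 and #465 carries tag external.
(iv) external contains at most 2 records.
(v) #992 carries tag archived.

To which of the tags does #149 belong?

#149: billable

From (v): #992 ∈ archived.
(iii) (exactly one): #465 ∈ external.
(ii) (exactly one): #149 ∈ billable.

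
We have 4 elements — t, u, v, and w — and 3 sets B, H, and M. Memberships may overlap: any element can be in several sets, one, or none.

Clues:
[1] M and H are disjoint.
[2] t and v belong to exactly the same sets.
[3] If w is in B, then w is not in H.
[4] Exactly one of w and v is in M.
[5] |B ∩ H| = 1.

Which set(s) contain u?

u: B, H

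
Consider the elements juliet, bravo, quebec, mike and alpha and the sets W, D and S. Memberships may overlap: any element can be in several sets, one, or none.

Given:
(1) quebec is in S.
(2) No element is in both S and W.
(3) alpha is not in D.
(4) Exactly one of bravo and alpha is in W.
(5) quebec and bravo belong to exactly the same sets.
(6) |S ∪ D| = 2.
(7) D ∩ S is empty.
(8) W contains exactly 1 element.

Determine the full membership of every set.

W = {alpha}; D = {}; S = {bravo, quebec}

From (1): quebec ∈ S.
From (3): alpha ∉ D.
(2) (disjoint): quebec ∉ W.
(5): bravo matches quebec: bravo ∉ W.
(5): bravo matches quebec: bravo ∈ S.
(7) (disjoint): bravo ∉ D.
(7) (disjoint): quebec ∉ D.
(4) (exactly one): alpha ∈ W.
(8): W already has 1, so the rest are out.
(2) (disjoint): alpha ∉ S.
Suppose juliet ∈ D: no assignment then satisfies all the clues, so juliet ∉ D.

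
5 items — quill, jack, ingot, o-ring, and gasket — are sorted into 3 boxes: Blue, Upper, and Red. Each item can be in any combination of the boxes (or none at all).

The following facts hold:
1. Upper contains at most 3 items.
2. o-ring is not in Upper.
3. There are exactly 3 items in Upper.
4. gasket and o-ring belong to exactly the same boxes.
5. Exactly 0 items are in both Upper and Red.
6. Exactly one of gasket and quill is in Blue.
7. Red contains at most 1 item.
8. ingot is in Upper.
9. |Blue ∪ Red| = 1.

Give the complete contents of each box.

Blue = {quill}; Upper = {ingot, jack, quill}; Red = {}

From (2): o-ring ∉ Upper.
From (8): ingot ∈ Upper.
(4): gasket matches o-ring: gasket ∉ Upper.
(3): only 3 candidates remain for Upper, so all are in.
Suppose quill ∉ Blue: no assignment then satisfies all the clues, so quill ∈ Blue.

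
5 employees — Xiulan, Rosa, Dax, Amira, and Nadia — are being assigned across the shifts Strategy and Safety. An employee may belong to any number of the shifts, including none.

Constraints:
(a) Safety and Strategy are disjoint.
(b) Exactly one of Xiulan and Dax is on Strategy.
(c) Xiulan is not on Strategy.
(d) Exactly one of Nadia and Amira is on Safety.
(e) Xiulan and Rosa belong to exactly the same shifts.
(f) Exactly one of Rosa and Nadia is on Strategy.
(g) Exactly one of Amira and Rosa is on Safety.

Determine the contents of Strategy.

Strategy = {Dax, Nadia}

From (c): Xiulan ∉ Strategy.
(b) (exactly one): Dax ∈ Strategy.
(e): Rosa matches Xiulan: Rosa ∉ Strategy.
(f) (exactly one): Nadia ∈ Strategy.
(a) (disjoint): Dax ∉ Safety.
(a) (disjoint): Nadia ∉ Safety.
(d) (exactly one): Amira ∈ Safety.
(g) (exactly one): Rosa ∉ Safety.
(a) (disjoint): Amira ∉ Strategy.
(e): Xiulan matches Rosa: Xiulan ∉ Safety.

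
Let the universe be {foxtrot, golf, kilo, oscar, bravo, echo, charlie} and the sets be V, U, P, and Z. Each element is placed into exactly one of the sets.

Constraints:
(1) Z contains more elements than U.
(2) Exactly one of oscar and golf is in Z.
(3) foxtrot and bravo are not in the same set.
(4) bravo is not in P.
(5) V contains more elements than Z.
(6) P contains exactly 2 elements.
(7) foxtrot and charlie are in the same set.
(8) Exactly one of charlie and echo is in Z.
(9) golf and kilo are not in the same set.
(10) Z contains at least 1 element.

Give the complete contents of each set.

V = {bravo, kilo, oscar}; U = {}; P = {charlie, foxtrot}; Z = {echo, golf}

From (4): bravo ∉ P.
Suppose foxtrot ∈ V: no assignment then satisfies all the clues, so foxtrot ∉ V.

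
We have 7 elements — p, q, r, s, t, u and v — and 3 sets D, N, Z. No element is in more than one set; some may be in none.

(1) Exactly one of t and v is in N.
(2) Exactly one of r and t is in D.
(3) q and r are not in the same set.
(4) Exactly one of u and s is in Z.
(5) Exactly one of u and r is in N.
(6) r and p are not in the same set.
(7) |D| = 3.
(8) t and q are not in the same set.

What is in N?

N = {r, v}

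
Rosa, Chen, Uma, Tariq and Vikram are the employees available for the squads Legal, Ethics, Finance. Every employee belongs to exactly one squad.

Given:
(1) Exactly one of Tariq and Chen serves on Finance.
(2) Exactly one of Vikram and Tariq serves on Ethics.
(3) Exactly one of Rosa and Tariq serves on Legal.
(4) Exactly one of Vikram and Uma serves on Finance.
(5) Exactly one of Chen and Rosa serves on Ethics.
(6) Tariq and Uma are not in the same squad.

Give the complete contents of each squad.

Legal = {Tariq}; Ethics = {Rosa, Vikram}; Finance = {Chen, Uma}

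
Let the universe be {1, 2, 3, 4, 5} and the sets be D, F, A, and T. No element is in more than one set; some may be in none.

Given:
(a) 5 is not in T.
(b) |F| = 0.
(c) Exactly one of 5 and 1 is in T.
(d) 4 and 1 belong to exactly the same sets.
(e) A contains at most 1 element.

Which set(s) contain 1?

From (a): 5 ∉ T.
(b): F already has 0, so the rest are out.
(c) (exactly one): 1 ∈ T.
(d): 4 matches 1: 4 ∉ D.
(d): 4 matches 1: 4 ∉ A.
(d): 4 matches 1: 4 ∈ T.

1: T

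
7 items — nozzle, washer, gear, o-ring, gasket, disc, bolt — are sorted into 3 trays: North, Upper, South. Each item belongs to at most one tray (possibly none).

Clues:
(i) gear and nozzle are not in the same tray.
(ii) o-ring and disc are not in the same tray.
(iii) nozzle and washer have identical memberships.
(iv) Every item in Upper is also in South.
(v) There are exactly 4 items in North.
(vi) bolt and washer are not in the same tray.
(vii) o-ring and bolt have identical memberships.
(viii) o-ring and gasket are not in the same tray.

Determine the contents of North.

North = {disc, gasket, nozzle, washer}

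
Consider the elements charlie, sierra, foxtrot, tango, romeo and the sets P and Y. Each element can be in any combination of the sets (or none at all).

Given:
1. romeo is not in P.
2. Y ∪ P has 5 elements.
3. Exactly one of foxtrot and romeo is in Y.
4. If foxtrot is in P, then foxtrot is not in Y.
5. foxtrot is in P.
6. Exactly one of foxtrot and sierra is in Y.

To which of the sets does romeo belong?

From (1): romeo ∉ P.
From (5): foxtrot ∈ P.
(4): foxtrot ∉ Y.
(6) (exactly one): sierra ∈ Y.
(3) (exactly one): romeo ∈ Y.

romeo: Y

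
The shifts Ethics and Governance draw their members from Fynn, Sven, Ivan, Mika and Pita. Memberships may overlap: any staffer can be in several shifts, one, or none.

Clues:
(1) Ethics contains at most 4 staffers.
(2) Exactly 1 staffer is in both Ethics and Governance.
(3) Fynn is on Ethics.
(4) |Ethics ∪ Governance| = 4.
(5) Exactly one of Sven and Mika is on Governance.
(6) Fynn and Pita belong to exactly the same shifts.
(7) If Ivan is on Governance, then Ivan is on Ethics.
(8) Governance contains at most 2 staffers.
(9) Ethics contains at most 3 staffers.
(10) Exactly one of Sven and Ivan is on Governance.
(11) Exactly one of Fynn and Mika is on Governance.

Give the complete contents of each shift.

Ethics = {Fynn, Ivan, Pita}; Governance = {Ivan, Mika}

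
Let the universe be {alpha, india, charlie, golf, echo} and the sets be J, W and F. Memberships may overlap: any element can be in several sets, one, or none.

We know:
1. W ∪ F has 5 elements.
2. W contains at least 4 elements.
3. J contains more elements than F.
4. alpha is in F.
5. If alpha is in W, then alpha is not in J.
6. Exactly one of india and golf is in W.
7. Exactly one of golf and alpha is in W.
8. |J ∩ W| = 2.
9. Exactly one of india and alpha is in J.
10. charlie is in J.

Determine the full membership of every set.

J = {charlie, golf, india}; W = {alpha, charlie, echo, india}; F = {alpha, golf}

From (4): alpha ∈ F.
From (10): charlie ∈ J.
Suppose alpha ∈ J: no assignment then satisfies all the clues, so alpha ∉ J.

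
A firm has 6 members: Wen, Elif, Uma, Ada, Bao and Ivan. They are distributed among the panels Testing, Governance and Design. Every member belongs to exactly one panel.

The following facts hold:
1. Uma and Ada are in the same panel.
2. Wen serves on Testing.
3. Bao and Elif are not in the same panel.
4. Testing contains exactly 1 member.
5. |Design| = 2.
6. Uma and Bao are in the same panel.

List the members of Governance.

Governance = {Ada, Bao, Uma}

From (2): Wen ∈ Testing.
(4): Testing already has 1, so the rest are out.
Suppose Elif ∈ Governance: no assignment then satisfies all the clues, so Elif ∉ Governance.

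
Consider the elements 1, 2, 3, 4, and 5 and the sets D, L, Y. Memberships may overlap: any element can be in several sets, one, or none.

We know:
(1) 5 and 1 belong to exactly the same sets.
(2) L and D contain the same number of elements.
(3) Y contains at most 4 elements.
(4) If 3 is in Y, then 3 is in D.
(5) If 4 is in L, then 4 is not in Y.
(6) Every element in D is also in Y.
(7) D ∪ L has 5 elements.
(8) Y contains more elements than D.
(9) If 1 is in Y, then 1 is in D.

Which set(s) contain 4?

4: L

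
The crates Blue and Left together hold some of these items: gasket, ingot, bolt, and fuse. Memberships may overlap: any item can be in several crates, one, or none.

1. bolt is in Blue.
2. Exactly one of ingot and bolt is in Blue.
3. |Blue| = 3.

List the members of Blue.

Blue = {bolt, fuse, gasket}

From (1): bolt ∈ Blue.
(2) (exactly one): ingot ∉ Blue.
(3): only 3 candidates remain for Blue, so all are in.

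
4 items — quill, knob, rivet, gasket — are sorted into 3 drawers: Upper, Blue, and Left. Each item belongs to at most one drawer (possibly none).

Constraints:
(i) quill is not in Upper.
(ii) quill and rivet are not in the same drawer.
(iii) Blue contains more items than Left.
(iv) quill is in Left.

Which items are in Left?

Left = {quill}

From (i): quill ∉ Upper.
From (iv): quill ∈ Left.
(ii): rivet ∉ Left.
Suppose knob ∈ Left: no assignment then satisfies all the clues, so knob ∉ Left.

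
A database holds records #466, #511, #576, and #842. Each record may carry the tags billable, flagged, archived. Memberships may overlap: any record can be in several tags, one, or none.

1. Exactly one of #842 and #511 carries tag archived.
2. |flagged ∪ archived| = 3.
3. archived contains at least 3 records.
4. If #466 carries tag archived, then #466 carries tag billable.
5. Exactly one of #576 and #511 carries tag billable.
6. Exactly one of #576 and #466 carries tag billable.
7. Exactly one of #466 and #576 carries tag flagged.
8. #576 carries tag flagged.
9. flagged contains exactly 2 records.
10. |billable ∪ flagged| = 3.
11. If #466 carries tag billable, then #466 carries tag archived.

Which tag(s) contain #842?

#842: none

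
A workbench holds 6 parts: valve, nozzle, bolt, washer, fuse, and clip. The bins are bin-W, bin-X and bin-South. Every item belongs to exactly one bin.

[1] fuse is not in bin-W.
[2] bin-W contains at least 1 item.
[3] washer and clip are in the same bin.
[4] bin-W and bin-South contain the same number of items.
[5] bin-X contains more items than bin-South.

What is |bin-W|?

From (1): fuse ∉ bin-W.
Suppose washer ∈ bin-W: no assignment then satisfies all the clues, so washer ∉ bin-W.

1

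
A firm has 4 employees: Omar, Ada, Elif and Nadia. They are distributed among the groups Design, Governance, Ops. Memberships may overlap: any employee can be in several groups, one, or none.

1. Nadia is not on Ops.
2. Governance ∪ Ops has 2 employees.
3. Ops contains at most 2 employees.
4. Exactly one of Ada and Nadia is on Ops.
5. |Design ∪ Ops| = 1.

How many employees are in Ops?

1

From (1): Nadia ∉ Ops.
(4) (exactly one): Ada ∈ Ops.
Suppose Omar ∈ Design: no assignment then satisfies all the clues, so Omar ∉ Design.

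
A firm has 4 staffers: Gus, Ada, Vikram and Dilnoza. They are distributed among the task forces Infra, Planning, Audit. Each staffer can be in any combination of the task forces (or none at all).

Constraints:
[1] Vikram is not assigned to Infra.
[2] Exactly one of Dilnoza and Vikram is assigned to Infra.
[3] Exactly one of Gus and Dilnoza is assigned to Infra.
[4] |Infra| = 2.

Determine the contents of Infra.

From (1): Vikram ∉ Infra.
(2) (exactly one): Dilnoza ∈ Infra.
(3) (exactly one): Gus ∉ Infra.
(4): only 2 candidates remain for Infra, so all are in.

Infra = {Ada, Dilnoza}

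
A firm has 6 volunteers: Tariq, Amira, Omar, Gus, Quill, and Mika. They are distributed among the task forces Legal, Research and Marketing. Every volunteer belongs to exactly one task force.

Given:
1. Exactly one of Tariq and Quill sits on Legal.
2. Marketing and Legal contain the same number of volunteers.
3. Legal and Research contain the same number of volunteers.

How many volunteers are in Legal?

2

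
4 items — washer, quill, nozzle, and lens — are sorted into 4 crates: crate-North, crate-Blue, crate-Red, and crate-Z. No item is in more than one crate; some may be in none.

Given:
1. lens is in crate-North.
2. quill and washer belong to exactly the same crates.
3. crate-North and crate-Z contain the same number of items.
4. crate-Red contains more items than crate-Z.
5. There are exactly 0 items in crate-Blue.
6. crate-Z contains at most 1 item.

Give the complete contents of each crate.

crate-North = {lens}; crate-Blue = {}; crate-Red = {quill, washer}; crate-Z = {nozzle}

From (1): lens ∈ crate-North.
(5): crate-Blue already has 0, so the rest are out.
Suppose washer ∈ crate-North: no assignment then satisfies all the clues, so washer ∉ crate-North.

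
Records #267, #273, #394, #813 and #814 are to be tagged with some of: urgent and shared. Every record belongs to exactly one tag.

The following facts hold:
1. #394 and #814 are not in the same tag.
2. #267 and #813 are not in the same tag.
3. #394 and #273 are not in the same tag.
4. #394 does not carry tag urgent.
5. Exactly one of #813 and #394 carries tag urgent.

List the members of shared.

From (4): #394 ∉ urgent.
(5) (exactly one): #813 ∈ urgent.
Only one tag left: #394 ∈ shared.
(1): #814 ∉ shared.
(2): #267 ∉ urgent.
(3): #273 ∉ shared.
Only one tag left: #267 ∈ shared.
Only one tag left: #273 ∈ urgent.
Only one tag left: #814 ∈ urgent.

shared = {#267, #394}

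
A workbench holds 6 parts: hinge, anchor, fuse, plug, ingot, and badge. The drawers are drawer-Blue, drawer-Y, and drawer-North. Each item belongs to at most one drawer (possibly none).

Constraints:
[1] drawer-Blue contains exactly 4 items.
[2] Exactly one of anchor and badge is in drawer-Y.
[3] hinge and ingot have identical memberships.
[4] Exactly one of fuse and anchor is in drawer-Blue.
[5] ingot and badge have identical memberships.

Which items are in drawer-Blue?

drawer-Blue = {badge, fuse, hinge, ingot}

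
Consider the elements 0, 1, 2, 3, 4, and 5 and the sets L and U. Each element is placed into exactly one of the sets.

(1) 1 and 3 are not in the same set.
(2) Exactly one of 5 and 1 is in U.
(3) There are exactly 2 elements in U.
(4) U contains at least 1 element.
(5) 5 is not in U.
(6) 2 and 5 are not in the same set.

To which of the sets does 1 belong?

From (5): 5 ∉ U.
(2) (exactly one): 1 ∈ U.
Only one set left: 5 ∈ L.
(1): 3 ∉ U.
(6): 2 ∉ L.
Only one set left: 2 ∈ U.
Only one set left: 3 ∈ L.
(3): U already has 2, so the rest are out.
Only one set left: 0 ∈ L.
Only one set left: 4 ∈ L.

1: U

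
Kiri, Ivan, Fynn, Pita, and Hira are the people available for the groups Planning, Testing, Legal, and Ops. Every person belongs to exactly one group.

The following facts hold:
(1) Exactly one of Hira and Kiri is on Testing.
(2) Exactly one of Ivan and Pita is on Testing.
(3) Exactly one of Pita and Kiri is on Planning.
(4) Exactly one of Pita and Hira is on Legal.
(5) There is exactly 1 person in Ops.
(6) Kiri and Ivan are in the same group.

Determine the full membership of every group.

Planning = {Pita}; Testing = {Ivan, Kiri}; Legal = {Hira}; Ops = {Fynn}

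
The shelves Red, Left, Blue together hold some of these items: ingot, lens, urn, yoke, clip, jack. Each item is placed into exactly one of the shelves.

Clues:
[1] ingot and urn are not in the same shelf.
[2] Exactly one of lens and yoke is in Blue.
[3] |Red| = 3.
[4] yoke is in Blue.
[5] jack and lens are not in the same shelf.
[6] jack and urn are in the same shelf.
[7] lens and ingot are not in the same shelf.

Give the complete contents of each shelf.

From (4): yoke ∈ Blue.
(2) (exactly one): lens ∉ Blue.
Suppose ingot ∈ Red: no assignment then satisfies all the clues, so ingot ∉ Red.

Red = {clip, jack, urn}; Left = {lens}; Blue = {ingot, yoke}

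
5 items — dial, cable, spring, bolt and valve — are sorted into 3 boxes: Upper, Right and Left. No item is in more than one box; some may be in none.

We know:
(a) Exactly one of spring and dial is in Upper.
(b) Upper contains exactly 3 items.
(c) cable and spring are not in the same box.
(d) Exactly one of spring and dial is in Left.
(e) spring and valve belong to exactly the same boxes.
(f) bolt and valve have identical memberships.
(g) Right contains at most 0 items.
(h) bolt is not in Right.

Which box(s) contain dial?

dial: Left

From (h): bolt ∉ Right.
(f): valve matches bolt: valve ∉ Right.
(g): Right already has 0, so the rest are out.
Suppose dial ∈ Upper: no assignment then satisfies all the clues, so dial ∉ Upper.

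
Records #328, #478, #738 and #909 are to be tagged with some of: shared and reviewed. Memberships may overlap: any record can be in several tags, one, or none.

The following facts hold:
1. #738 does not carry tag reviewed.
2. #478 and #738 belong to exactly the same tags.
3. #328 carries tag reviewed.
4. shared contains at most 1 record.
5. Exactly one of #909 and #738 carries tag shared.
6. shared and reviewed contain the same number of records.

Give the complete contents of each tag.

shared = {#909}; reviewed = {#328}

From (1): #738 ∉ reviewed.
From (3): #328 ∈ reviewed.
(2): #478 matches #738: #478 ∉ reviewed.
Suppose #328 ∈ shared: no assignment then satisfies all the clues, so #328 ∉ shared.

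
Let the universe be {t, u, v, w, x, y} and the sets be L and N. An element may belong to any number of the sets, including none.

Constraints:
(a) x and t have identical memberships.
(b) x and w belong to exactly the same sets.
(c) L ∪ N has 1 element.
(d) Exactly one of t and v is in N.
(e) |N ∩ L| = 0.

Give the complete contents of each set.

L = {}; N = {v}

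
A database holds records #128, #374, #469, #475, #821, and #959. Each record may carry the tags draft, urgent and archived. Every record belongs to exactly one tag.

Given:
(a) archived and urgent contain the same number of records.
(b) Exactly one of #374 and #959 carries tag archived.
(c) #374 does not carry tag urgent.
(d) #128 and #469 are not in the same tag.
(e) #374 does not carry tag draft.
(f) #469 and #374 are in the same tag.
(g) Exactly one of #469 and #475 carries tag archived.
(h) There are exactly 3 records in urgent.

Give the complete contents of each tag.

draft = {}; urgent = {#128, #475, #959}; archived = {#374, #469, #821}

From (c): #374 ∉ urgent.
From (e): #374 ∉ draft.
(f): #469 matches #374: #469 ∉ draft.
(f): #469 matches #374: #469 ∉ urgent.
Only one tag left: #374 ∈ archived.
Only one tag left: #469 ∈ archived.
(b) (exactly one): #959 ∉ archived.
(d): #128 ∉ archived.
(g) (exactly one): #475 ∉ archived.
Suppose #128 ∈ draft: no assignment then satisfies all the clues, so #128 ∉ draft.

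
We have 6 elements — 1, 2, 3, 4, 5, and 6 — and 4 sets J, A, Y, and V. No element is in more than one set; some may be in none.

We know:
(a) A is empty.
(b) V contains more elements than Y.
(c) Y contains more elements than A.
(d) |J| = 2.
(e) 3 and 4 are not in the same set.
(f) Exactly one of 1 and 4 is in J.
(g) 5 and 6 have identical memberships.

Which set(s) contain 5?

5: V

(a): A already has 0, so the rest are out.
Suppose 5 ∈ J: no assignment then satisfies all the clues, so 5 ∉ J.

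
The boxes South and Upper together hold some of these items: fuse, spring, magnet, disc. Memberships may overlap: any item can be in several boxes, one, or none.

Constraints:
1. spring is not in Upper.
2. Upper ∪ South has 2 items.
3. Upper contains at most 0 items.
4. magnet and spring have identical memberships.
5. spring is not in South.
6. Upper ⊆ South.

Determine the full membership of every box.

South = {disc, fuse}; Upper = {}

From (1): spring ∉ Upper.
From (5): spring ∉ South.
(3): Upper already has 0, so the rest are out.
(4): magnet matches spring: magnet ∉ South.
Suppose fuse ∉ South: no assignment then satisfies all the clues, so fuse ∈ South.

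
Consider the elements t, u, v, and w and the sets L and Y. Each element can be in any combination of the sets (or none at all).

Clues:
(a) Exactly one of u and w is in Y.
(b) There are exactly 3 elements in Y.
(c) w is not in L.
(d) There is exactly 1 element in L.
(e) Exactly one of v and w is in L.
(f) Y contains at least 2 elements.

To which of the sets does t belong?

t: Y

From (c): w ∉ L.
(e) (exactly one): v ∈ L.
(d): L already has 1, so the rest are out.
Suppose t ∉ Y: no assignment then satisfies all the clues, so t ∈ Y.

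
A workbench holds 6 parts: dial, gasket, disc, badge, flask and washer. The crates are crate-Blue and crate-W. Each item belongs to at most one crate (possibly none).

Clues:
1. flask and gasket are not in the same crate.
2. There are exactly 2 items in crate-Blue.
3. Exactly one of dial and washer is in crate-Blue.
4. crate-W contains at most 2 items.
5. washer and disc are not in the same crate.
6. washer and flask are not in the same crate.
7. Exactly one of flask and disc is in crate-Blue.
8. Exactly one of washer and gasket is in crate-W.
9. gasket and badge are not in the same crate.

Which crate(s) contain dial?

dial: crate-Blue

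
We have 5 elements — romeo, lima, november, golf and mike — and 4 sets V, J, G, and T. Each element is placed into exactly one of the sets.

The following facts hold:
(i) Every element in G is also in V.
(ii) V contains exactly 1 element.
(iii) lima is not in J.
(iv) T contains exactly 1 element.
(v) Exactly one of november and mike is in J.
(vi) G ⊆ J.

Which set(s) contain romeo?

From (iii): lima ∉ J.
(vi) contrapositive: lima ∉ G.
Suppose romeo ∈ V: no assignment then satisfies all the clues, so romeo ∉ V.

romeo: J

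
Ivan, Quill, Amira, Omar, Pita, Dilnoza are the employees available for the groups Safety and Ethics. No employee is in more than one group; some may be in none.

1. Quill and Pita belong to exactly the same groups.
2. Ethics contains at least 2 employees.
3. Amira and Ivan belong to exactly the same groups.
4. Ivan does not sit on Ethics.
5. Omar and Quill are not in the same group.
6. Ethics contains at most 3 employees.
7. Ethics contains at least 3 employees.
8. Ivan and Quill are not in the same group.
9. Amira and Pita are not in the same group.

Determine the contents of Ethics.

Ethics = {Dilnoza, Pita, Quill}

From (4): Ivan ∉ Ethics.
(3): Amira matches Ivan: Amira ∉ Ethics.
Suppose Quill ∉ Ethics: no assignment then satisfies all the clues, so Quill ∈ Ethics.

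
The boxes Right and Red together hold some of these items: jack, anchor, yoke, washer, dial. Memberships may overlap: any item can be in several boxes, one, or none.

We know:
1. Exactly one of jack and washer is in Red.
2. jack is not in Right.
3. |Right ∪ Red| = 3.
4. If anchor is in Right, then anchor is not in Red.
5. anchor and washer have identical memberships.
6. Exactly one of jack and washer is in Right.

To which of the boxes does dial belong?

dial: none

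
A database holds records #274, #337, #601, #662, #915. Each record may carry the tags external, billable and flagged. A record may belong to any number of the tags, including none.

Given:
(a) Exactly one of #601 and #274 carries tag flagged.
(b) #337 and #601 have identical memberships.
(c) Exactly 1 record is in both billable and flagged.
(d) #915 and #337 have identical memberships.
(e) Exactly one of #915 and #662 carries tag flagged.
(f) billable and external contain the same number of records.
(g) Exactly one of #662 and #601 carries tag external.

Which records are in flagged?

flagged = {#274, #662}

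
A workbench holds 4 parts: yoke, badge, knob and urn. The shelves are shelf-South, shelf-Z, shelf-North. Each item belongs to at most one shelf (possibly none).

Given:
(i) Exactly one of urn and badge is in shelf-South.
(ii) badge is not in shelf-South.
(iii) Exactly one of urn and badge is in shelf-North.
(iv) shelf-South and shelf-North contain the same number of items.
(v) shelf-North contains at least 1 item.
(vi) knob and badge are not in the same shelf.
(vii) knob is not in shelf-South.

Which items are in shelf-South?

From (ii): badge ∉ shelf-South.
From (vii): knob ∉ shelf-South.
(i) (exactly one): urn ∈ shelf-South.
(iii) (exactly one): badge ∈ shelf-North.
(vi): knob ∉ shelf-North.
Suppose yoke ∈ shelf-South: no assignment then satisfies all the clues, so yoke ∉ shelf-South.

shelf-South = {urn}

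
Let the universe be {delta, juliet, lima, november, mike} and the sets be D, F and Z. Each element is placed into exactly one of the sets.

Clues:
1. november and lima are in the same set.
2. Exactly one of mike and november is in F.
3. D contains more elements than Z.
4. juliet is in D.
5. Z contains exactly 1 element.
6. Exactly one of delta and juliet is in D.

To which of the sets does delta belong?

From (4): juliet ∈ D.
(6) (exactly one): delta ∉ D.
Suppose delta ∈ F: no assignment then satisfies all the clues, so delta ∉ F.

delta: Z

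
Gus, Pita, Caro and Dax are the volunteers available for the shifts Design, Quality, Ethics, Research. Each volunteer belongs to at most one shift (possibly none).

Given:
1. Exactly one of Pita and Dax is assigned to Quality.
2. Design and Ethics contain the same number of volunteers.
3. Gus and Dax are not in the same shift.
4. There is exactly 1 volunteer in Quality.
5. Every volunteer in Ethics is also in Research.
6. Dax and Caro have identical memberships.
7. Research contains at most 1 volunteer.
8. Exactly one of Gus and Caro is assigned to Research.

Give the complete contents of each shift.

Design = {}; Quality = {Pita}; Ethics = {}; Research = {Gus}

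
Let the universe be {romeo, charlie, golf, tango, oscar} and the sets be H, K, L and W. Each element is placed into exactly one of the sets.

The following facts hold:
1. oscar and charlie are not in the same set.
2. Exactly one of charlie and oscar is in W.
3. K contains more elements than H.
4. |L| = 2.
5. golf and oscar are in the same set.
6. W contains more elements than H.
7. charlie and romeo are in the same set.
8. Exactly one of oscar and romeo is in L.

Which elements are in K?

K = {tango}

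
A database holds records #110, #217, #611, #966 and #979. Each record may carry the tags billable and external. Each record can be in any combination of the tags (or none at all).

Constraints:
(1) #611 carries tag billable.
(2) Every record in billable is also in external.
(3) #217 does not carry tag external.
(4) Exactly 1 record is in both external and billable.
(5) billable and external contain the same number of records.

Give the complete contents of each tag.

billable = {#611}; external = {#611}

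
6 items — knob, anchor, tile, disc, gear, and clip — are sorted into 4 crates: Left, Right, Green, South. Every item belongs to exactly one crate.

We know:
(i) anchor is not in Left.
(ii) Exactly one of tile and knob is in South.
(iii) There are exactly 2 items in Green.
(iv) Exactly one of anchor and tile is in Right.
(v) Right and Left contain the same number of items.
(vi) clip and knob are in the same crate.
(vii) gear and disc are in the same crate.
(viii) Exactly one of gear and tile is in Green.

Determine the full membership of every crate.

From (i): anchor ∉ Left.
Suppose knob ∈ Left: no assignment then satisfies all the clues, so knob ∉ Left.

Left = {tile}; Right = {anchor}; Green = {disc, gear}; South = {clip, knob}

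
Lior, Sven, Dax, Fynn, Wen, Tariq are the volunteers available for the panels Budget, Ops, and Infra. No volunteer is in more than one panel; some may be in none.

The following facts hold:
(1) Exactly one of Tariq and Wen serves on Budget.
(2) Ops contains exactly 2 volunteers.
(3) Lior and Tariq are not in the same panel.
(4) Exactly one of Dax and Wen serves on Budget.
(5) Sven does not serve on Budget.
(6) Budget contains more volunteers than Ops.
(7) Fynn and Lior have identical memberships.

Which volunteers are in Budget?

Budget = {Fynn, Lior, Wen}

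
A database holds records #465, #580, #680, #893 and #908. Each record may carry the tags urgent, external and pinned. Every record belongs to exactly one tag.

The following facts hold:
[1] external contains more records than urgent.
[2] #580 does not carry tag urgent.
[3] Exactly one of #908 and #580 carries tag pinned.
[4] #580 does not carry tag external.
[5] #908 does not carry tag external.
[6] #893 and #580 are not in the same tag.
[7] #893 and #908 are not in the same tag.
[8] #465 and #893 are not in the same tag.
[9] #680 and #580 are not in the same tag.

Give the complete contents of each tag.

urgent = {#908}; external = {#680, #893}; pinned = {#465, #580}

From (2): #580 ∉ urgent.
From (4): #580 ∉ external.
From (5): #908 ∉ external.
Only one tag left: #580 ∈ pinned.
(3) (exactly one): #908 ∉ pinned.
(6): #893 ∉ pinned.
(9): #680 ∉ pinned.
Only one tag left: #908 ∈ urgent.
(7): #893 ∉ urgent.
Only one tag left: #893 ∈ external.
(8): #465 ∉ external.
Suppose #465 ∈ urgent: no assignment then satisfies all the clues, so #465 ∉ urgent.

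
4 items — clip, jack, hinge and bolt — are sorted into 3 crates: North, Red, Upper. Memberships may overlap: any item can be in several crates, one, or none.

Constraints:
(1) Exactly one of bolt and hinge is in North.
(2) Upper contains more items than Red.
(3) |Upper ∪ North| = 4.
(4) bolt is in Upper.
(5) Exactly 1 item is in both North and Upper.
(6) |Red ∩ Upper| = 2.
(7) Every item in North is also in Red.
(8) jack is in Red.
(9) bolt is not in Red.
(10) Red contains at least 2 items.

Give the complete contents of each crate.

North = {hinge}; Red = {hinge, jack}; Upper = {bolt, clip, hinge, jack}

From (4): bolt ∈ Upper.
From (8): jack ∈ Red.
From (9): bolt ∉ Red.
(7) contrapositive: bolt ∉ North.
(1) (exactly one): hinge ∈ North.
(7) with hinge ∈ North: hinge ∈ Red.
Suppose clip ∈ North: no assignment then satisfies all the clues, so clip ∉ North.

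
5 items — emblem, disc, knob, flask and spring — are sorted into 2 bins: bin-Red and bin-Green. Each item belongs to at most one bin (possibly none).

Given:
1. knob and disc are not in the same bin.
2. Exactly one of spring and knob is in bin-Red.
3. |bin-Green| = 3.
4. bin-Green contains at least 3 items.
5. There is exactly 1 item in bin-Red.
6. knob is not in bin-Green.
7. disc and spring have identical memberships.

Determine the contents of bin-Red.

bin-Red = {knob}

From (6): knob ∉ bin-Green.
Suppose emblem ∈ bin-Red: no assignment then satisfies all the clues, so emblem ∉ bin-Red.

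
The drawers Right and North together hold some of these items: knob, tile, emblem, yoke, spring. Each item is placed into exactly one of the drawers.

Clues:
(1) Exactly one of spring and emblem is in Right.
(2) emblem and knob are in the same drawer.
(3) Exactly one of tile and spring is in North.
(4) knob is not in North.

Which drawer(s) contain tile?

tile: Right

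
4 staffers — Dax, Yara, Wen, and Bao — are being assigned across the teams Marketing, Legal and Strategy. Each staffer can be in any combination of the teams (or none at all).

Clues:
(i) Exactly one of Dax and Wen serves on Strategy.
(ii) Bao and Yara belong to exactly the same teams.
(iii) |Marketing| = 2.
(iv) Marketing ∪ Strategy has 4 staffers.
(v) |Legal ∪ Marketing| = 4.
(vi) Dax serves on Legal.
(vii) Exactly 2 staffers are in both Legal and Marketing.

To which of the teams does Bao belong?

Bao: Legal, Strategy

From (vi): Dax ∈ Legal.
Suppose Bao ∈ Marketing: no assignment then satisfies all the clues, so Bao ∉ Marketing.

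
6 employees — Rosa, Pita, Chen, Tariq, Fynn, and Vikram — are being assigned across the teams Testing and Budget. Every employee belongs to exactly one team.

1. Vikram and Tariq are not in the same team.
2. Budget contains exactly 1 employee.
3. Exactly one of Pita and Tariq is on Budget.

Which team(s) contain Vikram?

Vikram: Testing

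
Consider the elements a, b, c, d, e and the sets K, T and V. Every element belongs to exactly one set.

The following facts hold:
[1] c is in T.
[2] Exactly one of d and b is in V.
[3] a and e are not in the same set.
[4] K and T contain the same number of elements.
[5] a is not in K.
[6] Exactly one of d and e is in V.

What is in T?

T = {a, c}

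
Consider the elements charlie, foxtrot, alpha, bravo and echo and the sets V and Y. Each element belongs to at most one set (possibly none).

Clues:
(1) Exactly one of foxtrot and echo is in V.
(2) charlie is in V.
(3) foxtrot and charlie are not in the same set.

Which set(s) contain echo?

From (2): charlie ∈ V.
(3): foxtrot ∉ V.
(1) (exactly one): echo ∈ V.

echo: V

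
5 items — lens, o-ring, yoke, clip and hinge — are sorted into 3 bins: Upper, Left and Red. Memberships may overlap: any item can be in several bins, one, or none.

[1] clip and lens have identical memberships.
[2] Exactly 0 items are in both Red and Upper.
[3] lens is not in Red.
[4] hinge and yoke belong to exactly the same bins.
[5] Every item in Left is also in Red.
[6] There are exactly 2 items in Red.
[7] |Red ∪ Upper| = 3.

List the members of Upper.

Upper = {o-ring}

From (3): lens ∉ Red.
(1): clip matches lens: clip ∉ Red.
(5) contrapositive: lens ∉ Left.
(5) contrapositive: clip ∉ Left.
Suppose lens ∈ Upper: no assignment then satisfies all the clues, so lens ∉ Upper.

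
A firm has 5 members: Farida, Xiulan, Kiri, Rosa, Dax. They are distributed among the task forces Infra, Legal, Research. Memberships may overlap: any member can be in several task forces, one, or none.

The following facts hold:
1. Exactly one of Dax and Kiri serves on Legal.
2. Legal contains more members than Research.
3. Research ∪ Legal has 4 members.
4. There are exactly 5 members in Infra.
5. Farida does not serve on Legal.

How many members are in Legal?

3

From (5): Farida ∉ Legal.
(4): only 5 candidates remain for Infra, so all are in.
Suppose Xiulan ∉ Legal: no assignment then satisfies all the clues, so Xiulan ∈ Legal.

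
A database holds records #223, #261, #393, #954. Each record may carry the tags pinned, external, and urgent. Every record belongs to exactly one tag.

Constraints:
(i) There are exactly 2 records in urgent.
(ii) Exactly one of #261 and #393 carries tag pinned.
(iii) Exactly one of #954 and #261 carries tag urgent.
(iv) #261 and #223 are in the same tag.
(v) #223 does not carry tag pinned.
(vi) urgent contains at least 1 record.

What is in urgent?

urgent = {#223, #261}

From (v): #223 ∉ pinned.
(iv): #261 matches #223: #261 ∉ pinned.
(ii) (exactly one): #393 ∈ pinned.
Suppose #223 ∉ urgent: no assignment then satisfies all the clues, so #223 ∈ urgent.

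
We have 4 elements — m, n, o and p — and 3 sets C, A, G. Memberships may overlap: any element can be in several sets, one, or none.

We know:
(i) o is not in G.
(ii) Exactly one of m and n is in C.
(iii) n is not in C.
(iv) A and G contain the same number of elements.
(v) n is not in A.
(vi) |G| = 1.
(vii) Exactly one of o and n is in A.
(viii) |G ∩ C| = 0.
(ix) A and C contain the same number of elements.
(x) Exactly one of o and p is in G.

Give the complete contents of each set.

C = {m}; A = {o}; G = {p}

From (i): o ∉ G.
From (iii): n ∉ C.
From (v): n ∉ A.
(ii) (exactly one): m ∈ C.
(vii) (exactly one): o ∈ A.
(x) (exactly one): p ∈ G.
(vi): G already has 1, so the rest are out.
Suppose m ∈ A: no assignment then satisfies all the clues, so m ∉ A.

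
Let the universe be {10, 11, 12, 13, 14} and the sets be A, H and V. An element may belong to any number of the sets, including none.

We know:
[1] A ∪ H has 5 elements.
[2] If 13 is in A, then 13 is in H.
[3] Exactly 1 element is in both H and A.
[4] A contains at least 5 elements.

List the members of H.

H = {13}

(4): only 5 candidates remain for A, so all are in.
(2): 13 ∈ H.
Suppose 10 ∈ H: no assignment then satisfies all the clues, so 10 ∉ H.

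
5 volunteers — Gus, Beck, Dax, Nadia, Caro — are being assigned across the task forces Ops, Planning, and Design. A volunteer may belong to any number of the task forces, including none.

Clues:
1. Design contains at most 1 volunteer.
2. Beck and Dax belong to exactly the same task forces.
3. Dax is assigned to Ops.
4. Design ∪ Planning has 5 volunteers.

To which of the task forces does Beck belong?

Beck: Ops, Planning

From (3): Dax ∈ Ops.
(2): Beck matches Dax: Beck ∈ Ops.
Suppose Beck ∉ Planning: no assignment then satisfies all the clues, so Beck ∈ Planning.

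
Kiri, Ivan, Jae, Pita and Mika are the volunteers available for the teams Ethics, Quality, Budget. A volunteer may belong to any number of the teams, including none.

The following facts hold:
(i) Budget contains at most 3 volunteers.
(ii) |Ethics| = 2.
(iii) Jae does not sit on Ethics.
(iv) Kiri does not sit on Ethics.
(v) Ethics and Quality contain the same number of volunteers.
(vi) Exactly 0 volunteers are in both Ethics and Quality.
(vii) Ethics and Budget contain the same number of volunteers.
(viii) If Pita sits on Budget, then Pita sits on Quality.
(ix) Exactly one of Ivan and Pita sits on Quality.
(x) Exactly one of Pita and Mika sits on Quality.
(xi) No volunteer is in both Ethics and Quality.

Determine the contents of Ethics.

Ethics = {Ivan, Mika}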